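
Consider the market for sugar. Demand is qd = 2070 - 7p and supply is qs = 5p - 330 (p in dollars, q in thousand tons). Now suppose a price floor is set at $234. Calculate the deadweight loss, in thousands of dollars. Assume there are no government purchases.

In a free market, 2070 - 7p = 5p - 330 gives the equilibrium p* = 200, q* = 670.
Since 234 > 200, the floor is binding.
At p = 234: qd = 2070 - 7·234 = 432 and qs = 5·234 - 330 = 840.
Quantity traded falls to 432. At q = 432 the demand price is (2070 - 432)/7 = 234 and the supply price is (330 + 432)/5 = 152.4.
Deadweight loss = ½ · (234 - 152.4) · (670 - 432) = ½ · 81.6 · 238 = 9710.4.

9710.4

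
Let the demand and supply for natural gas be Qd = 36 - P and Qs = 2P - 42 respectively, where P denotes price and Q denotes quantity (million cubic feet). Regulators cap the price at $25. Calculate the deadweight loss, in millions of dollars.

Equilibrium: 36 - P = 2P - 42, so 78 = 3P and P* = 26, Q* = 10.
Since 25 < 26, the ceiling is binding.
At P = 25: Qd = 36 - 25 = 11 and Qs = 2·25 - 42 = 8.
Quantity traded falls to 8. At Q = 8 the demand price is 36 - 8 = 28 and the supply price is (42 + 8)/2 = 25.
Deadweight loss = ½ · (28 - 25) · (10 - 8) = ½ · 3 · 2 = 3.

3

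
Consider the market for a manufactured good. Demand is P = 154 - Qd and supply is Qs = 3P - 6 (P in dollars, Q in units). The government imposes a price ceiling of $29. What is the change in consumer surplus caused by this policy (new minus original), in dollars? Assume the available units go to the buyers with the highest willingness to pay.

346.5

Rearranging demand gives Qd = 154 - P. Equilibrium: 154 - P = 3P - 6, so 160 = 4P and P* = 40, Q* = 114.
Since 29 < 40, the ceiling is binding.
At P = 29: Qd = 154 - 29 = 125 and Qs = 3·29 - 6 = 81.
Consumer surplus without the control is ½ · (154 - 40) · 114 = 6498.
With the ceiling, 81 units are sold at 29 (assume they go to the highest-value buyers). The demand price at Q = 81 is 73, so CS = ½ · [(154 - 29) + (73 - 29)] · 81 = 6844.5.
Change in consumer surplus = 6844.5 - 6498 = 346.5.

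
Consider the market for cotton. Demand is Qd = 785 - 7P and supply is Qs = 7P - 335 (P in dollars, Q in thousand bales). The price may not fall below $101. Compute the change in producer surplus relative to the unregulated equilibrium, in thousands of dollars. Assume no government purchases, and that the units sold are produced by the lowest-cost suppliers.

94.5

Equilibrium: 785 - 7P = 7P - 335, so 1120 = 14P and P* = 80, Q* = 225.
Because the floor (101) lies above the market-clearing price, it is binding.
At P = 101: Qd = 785 - 7·101 = 78 and Qs = 7·101 - 335 = 372.
Producer surplus without the control is ½ · (80 - 335/7) · 225 = 50625/14.
With the floor, 78 units are sold at 101. The supply price at Q = 78 is 59, so PS = ½ · [(101 - 335/7) + (101 - 59)] · 78 = 25974/7.
Change in producer surplus = 25974/7 - 50625/14 = 94.5.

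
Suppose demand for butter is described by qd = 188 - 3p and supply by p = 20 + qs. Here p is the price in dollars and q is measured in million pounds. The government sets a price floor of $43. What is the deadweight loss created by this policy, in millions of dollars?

Rearranging supply gives qs = p - 20. Without the control the market clears where 188 - 3p = p - 20, i.e. p* = 52 and q* = 32.
The floor of 43 is below the equilibrium price 52, so it is not binding; the market clears at p* = 52, q* = 32.
Since the control does not bind, no trades are prevented and deadweight loss is zero.

0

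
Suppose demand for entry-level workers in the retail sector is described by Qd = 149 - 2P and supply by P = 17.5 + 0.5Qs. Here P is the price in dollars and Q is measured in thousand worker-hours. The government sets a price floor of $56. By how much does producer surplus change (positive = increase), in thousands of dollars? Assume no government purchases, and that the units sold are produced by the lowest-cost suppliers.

Rearranging supply gives Qs = 2P - 35. Equilibrium: 149 - 2P = 2P - 35, so 184 = 4P and P* = 46, Q* = 57.
The floor of 56 is above the equilibrium price 46, so it binds.
At P = 56: Qd = 149 - 2·56 = 37 and Qs = 2·56 - 35 = 77.
Producer surplus without the control is ½ · (46 - 17.5) · 57 = 812.25.
With the floor, 37 units are sold at 56. The supply price at Q = 37 is 36, so PS = ½ · [(56 - 17.5) + (56 - 36)] · 37 = 1082.25.
Change in producer surplus = 1082.25 - 812.25 = 270.

270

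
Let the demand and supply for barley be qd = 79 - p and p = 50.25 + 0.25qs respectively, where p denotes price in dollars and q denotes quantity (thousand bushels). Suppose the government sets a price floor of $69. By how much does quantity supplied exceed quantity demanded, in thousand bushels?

65

Rearranging supply gives qs = 4p - 201. In a free market, 79 - p = 4p - 201 gives the equilibrium p* = 56, q* = 23.
The floor of 69 is above the equilibrium price 56, so it binds.
At p = 69: qd = 79 - 69 = 10 and qs = 4·69 - 201 = 75.
Surplus = qs - qd = 75 - 10 = 65.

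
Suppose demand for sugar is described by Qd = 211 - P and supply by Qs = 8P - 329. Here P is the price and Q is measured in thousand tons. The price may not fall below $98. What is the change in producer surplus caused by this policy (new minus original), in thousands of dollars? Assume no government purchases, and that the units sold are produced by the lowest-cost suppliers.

4203.75

In a free market, 211 - P = 8P - 329 gives the equilibrium P* = 60, Q* = 151.
Since 98 > 60, the floor is binding.
At P = 98: Qd = 211 - 98 = 113 and Qs = 8·98 - 329 = 455.
Producer surplus without the control is ½ · (60 - 41.125) · 151 = 1425.0625.
With the floor, 113 units are sold at 98. The supply price at Q = 113 is 55.25, so PS = ½ · [(98 - 41.125) + (98 - 55.25)] · 113 = 5628.8125.
Change in producer surplus = 5628.8125 - 1425.0625 = 4203.75.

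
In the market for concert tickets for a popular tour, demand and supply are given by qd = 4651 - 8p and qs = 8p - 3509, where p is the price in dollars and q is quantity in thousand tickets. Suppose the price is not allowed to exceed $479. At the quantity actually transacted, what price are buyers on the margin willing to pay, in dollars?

Setting quantity demanded equal to quantity supplied, 4651 - 8p = 8p - 3509, gives p* = 510 and q* = 571.
The ceiling of 479 is below the equilibrium price 510, so it binds.
At p = 479: qd = 4651 - 8·479 = 819 and qs = 8·479 - 3509 = 323.
Only 323 units reach the market. On the demand curve, the marginal buyer's willingness to pay at q = 323 is (4651 - 323)/8 = 541.

541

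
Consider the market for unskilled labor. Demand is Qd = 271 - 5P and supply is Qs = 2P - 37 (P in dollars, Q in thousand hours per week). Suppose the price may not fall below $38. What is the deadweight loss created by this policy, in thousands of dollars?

0

In a free market, 271 - 5P = 2P - 37 gives the equilibrium P* = 44, Q* = 51.
The floor of 38 is below the equilibrium price 44, so it is not binding; the market clears at P* = 44, Q* = 51.
Since the control does not bind, no trades are prevented and deadweight loss is zero.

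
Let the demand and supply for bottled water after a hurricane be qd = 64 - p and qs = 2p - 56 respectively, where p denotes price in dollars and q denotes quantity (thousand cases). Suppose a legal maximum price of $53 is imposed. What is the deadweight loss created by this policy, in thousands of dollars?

0

Setting quantity demanded equal to quantity supplied, 64 - p = 2p - 56, gives p* = 40 and q* = 24.
Since 53 is above p* = 40, the ceiling does not bind and the free-market outcome prevails.
Since the control does not bind, no trades are prevented and deadweight loss is zero.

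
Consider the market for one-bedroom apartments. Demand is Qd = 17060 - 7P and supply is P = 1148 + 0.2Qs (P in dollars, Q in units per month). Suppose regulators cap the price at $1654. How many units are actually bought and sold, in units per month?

Rearranging supply gives Qs = 5P - 5740. Setting quantity demanded equal to quantity supplied, 17060 - 7P = 5P - 5740, gives P* = 1900 and Q* = 3760.
Since 1654 < 1900, the ceiling is binding.
At P = 1654: Qd = 17060 - 7·1654 = 5482 and Qs = 5·1654 - 5740 = 2530.
The quantity actually transacted is the short side, supply: 2530.

2530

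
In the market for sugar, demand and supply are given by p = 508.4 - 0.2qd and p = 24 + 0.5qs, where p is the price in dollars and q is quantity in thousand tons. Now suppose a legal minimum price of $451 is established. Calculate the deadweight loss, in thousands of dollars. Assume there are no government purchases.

Rearranging demand gives qd = 2542 - 5p; rearranging supply gives qs = 2p - 48. Without the control the market clears where 2542 - 5p = 2p - 48, i.e. p* = 370 and q* = 692.
The floor of 451 is above the equilibrium price 370, so it binds.
At p = 451: qd = 2542 - 5·451 = 287 and qs = 2·451 - 48 = 854.
Quantity traded falls to 287. At q = 287 the demand price is (2542 - 287)/5 = 451 and the supply price is (48 + 287)/2 = 167.5.
Deadweight loss = ½ · (451 - 167.5) · (692 - 287) = ½ · 283.5 · 405 = 57408.75.

57408.75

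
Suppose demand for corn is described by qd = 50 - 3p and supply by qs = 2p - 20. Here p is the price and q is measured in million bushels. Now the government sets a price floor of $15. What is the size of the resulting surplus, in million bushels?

In a free market, 50 - 3p = 2p - 20 gives the equilibrium p* = 14, q* = 8.
Since 15 > 14, the floor is binding.
At p = 15: qd = 50 - 3·15 = 5 and qs = 2·15 - 20 = 10.
Surplus = qs - qd = 10 - 5 = 5.

5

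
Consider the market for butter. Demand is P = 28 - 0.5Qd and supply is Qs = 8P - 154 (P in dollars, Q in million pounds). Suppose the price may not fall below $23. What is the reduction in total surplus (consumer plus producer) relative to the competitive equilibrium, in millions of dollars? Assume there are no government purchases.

5

Rearranging demand gives Qd = 56 - 2P. Without the control the market clears where 56 - 2P = 8P - 154, i.e. P* = 21 and Q* = 14.
Since 23 > 21, the floor is binding.
At P = 23: Qd = 56 - 2·23 = 10 and Qs = 8·23 - 154 = 30.
Quantity traded falls to 10. At Q = 10 the demand price is (56 - 10)/2 = 23 and the supply price is (154 + 10)/8 = 20.5.
Deadweight loss = ½ · (23 - 20.5) · (14 - 10) = ½ · 2.5 · 4 = 5.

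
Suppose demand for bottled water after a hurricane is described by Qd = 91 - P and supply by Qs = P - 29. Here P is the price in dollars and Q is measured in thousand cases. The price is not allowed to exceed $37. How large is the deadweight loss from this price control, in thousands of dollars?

Equilibrium: 91 - P = P - 29, so 120 = 2P and P* = 60, Q* = 31.
Since 37 < 60, the ceiling is binding.
At P = 37: Qd = 91 - 37 = 54 and Qs = 37 - 29 = 8.
Quantity traded falls to 8. At Q = 8 the demand price is 91 - 8 = 83 and the supply price is 29 + 8 = 37.
Deadweight loss = ½ · (83 - 37) · (31 - 8) = ½ · 46 · 23 = 529.

529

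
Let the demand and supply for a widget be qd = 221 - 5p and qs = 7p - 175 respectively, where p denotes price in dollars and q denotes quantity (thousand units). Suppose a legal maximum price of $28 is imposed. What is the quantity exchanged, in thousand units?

Equilibrium: 221 - 5p = 7p - 175, so 396 = 12p and p* = 33, q* = 56.
The ceiling of 28 is below the equilibrium price 33, so it binds.
At p = 28: qd = 221 - 5·28 = 81 and qs = 7·28 - 175 = 21.
The quantity actually transacted is the short side, supply: 21.

21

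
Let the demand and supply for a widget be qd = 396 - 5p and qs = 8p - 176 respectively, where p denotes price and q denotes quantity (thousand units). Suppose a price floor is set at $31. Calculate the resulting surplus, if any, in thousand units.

0

In a free market, 396 - 5p = 8p - 176 gives the equilibrium p* = 44, q* = 176.
The floor of 31 is below the equilibrium price 44, so it is not binding; the market clears at p* = 44, q* = 176.
Since the control does not bind, there is no surplus.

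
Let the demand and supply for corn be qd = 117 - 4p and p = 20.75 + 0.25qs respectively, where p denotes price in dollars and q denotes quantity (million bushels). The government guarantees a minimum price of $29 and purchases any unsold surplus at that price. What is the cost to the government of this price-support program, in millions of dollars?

Rearranging supply gives qs = 4p - 83. Without the control the market clears where 117 - 4p = 4p - 83, i.e. p* = 25 and q* = 17.
Since 29 > 25, the floor is binding.
At p = 29: qd = 117 - 4·29 = 1 and qs = 4·29 - 83 = 33.
Surplus = qs - qd = 32.
Government expenditure = surplus × support price = 32 × 29 = 928.

928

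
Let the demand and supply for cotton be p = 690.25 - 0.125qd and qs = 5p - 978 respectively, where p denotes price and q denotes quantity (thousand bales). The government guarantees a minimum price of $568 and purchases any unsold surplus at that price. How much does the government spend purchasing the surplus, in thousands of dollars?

Rearranging demand gives qd = 5522 - 8p. In a free market, 5522 - 8p = 5p - 978 gives the equilibrium p* = 500, q* = 1522.
Because the floor (568) lies above the market-clearing price, it is binding.
At p = 568: qd = 5522 - 8·568 = 978 and qs = 5·568 - 978 = 1862.
Surplus = qs - qd = 884.
Government expenditure = surplus × support price = 884 × 568 = 502112.

502112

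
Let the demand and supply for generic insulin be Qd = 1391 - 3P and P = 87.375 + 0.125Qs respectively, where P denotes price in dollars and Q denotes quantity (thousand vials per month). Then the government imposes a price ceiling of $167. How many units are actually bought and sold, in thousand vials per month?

637

Rearranging supply gives Qs = 8P - 699. In a free market, 1391 - 3P = 8P - 699 gives the equilibrium P* = 190, Q* = 821.
Since 167 < 190, the ceiling is binding.
At P = 167: Qd = 1391 - 3·167 = 890 and Qs = 8·167 - 699 = 637.
The quantity actually transacted is the short side, supply: 637.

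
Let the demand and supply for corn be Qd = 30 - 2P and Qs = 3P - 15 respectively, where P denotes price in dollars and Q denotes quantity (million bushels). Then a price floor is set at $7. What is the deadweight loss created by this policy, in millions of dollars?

Without the control the market clears where 30 - 2P = 3P - 15, i.e. P* = 9 and Q* = 12.
The floor of 7 is below the equilibrium price 9, so it is not binding; the market clears at P* = 9, Q* = 12.
Since the control does not bind, no trades are prevented and deadweight loss is zero.

0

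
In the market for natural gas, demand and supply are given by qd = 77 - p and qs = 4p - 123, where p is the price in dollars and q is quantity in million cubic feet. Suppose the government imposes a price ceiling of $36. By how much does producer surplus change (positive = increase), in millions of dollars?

Setting quantity demanded equal to quantity supplied, 77 - p = 4p - 123, gives p* = 40 and q* = 37.
Since 36 < 40, the ceiling is binding.
At p = 36: qd = 77 - 36 = 41 and qs = 4·36 - 123 = 21.
Producer surplus without the control is ½ · (40 - 30.75) · 37 = 171.125.
With the ceiling, producers sell 21 units at 36, so PS = ½ · (36 - 30.75) · 21 = 55.125.
Change in producer surplus = 55.125 - 171.125 = -116.

-116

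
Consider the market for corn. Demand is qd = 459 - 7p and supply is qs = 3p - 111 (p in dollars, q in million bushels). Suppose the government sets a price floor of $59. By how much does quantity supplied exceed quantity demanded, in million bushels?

In a free market, 459 - 7p = 3p - 111 gives the equilibrium p* = 57, q* = 60.
The floor of 59 is above the equilibrium price 57, so it binds.
At p = 59: qd = 459 - 7·59 = 46 and qs = 3·59 - 111 = 66.
Surplus = qs - qd = 66 - 46 = 20.

20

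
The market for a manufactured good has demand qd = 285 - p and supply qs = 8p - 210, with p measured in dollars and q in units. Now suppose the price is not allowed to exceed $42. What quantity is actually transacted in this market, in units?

Equilibrium: 285 - p = 8p - 210, so 495 = 9p and p* = 55, q* = 230.
The ceiling of 42 is below the equilibrium price 55, so it binds.
At p = 42: qd = 285 - 42 = 243 and qs = 8·42 - 210 = 126.
The quantity actually transacted is the short side, supply: 126.

126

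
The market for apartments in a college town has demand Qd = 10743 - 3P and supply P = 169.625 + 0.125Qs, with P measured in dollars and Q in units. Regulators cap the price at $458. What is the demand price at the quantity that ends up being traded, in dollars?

2812

Rearranging supply gives Qs = 8P - 1357. Equilibrium: 10743 - 3P = 8P - 1357, so 12100 = 11P and P* = 1100, Q* = 7443.
Because the ceiling (458) lies below the market-clearing price, it is binding.
At P = 458: Qd = 10743 - 3·458 = 9369 and Qs = 8·458 - 1357 = 2307.
Only 2307 units reach the market. On the demand curve, the marginal buyer's willingness to pay at Q = 2307 is (10743 - 2307)/3 = 2812.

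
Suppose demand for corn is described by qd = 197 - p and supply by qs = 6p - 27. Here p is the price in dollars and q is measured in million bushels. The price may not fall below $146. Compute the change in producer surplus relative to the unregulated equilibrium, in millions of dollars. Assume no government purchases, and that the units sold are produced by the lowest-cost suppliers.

Equilibrium: 197 - p = 6p - 27, so 224 = 7p and p* = 32, q* = 165.
Because the floor (146) lies above the market-clearing price, it is binding.
At p = 146: qd = 197 - 146 = 51 and qs = 6·146 - 27 = 849.
Producer surplus without the control is ½ · (32 - 4.5) · 165 = 2268.75.
With the floor, 51 units are sold at 146. The supply price at q = 51 is 13, so PS = ½ · [(146 - 4.5) + (146 - 13)] · 51 = 6999.75.
Change in producer surplus = 6999.75 - 2268.75 = 4731.

4731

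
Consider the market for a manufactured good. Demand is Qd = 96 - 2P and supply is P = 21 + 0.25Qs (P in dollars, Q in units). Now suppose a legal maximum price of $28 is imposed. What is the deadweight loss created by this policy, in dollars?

Rearranging supply gives Qs = 4P - 84. Setting quantity demanded equal to quantity supplied, 96 - 2P = 4P - 84, gives P* = 30 and Q* = 36.
The ceiling of 28 is below the equilibrium price 30, so it binds.
At P = 28: Qd = 96 - 2·28 = 40 and Qs = 4·28 - 84 = 28.
Quantity traded falls to 28. At Q = 28 the demand price is (96 - 28)/2 = 34 and the supply price is (84 + 28)/4 = 28.
Deadweight loss = ½ · (34 - 28) · (36 - 28) = ½ · 6 · 8 = 24.

24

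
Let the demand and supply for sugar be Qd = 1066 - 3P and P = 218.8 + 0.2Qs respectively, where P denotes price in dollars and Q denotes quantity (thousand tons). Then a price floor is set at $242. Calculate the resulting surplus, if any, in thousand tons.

0

Rearranging supply gives Qs = 5P - 1094. Setting quantity demanded equal to quantity supplied, 1066 - 3P = 5P - 1094, gives P* = 270 and Q* = 256.
The floor of 242 is below the equilibrium price 270, so it is not binding; the market clears at P* = 270, Q* = 256.
Since the control does not bind, there is no surplus.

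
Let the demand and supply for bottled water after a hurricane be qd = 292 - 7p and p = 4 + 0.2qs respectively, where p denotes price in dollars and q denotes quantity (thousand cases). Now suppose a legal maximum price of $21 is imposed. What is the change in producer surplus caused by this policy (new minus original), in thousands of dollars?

-487.5

Rearranging supply gives qs = 5p - 20. Setting quantity demanded equal to quantity supplied, 292 - 7p = 5p - 20, gives p* = 26 and q* = 110.
Since 21 < 26, the ceiling is binding.
At p = 21: qd = 292 - 7·21 = 145 and qs = 5·21 - 20 = 85.
Producer surplus without the control is ½ · (26 - 4) · 110 = 1210.
With the ceiling, producers sell 85 units at 21, so PS = ½ · (21 - 4) · 85 = 722.5.
Change in producer surplus = 722.5 - 1210 = -487.5.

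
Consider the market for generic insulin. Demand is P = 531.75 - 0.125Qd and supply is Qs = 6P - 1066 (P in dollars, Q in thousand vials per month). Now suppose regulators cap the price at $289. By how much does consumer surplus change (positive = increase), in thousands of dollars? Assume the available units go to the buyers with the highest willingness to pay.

42155.75

Rearranging demand gives Qd = 4254 - 8P. Without the control the market clears where 4254 - 8P = 6P - 1066, i.e. P* = 380 and Q* = 1214.
The ceiling of 289 is below the equilibrium price 380, so it binds.
At P = 289: Qd = 4254 - 8·289 = 1942 and Qs = 6·289 - 1066 = 668.
Consumer surplus without the control is ½ · (531.75 - 380) · 1214 = 92112.25.
With the ceiling, 668 units are sold at 289 (assume they go to the highest-value buyers). The demand price at Q = 668 is 448.25, so CS = ½ · [(531.75 - 289) + (448.25 - 289)] · 668 = 134268.
Change in consumer surplus = 134268 - 92112.25 = 42155.75.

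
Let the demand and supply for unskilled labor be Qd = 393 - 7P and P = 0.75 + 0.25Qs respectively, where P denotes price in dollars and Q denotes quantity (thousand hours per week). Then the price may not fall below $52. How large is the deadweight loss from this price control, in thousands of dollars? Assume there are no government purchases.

Rearranging supply gives Qs = 4P - 3. Setting quantity demanded equal to quantity supplied, 393 - 7P = 4P - 3, gives P* = 36 and Q* = 141.
Since 52 > 36, the floor is binding.
At P = 52: Qd = 393 - 7·52 = 29 and Qs = 4·52 - 3 = 205.
Quantity traded falls to 29. At Q = 29 the demand price is (393 - 29)/7 = 52 and the supply price is (3 + 29)/4 = 8.
Deadweight loss = ½ · (52 - 8) · (141 - 29) = ½ · 44 · 112 = 2464.

2464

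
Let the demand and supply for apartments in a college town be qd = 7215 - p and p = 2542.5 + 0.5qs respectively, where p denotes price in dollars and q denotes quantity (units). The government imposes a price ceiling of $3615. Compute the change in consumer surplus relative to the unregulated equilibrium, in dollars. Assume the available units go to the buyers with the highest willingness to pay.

569875

Rearranging supply gives qs = 2p - 5085. Equilibrium: 7215 - p = 2p - 5085, so 12300 = 3p and p* = 4100, q* = 3115.
Since 3615 < 4100, the ceiling is binding.
At p = 3615: qd = 7215 - 3615 = 3600 and qs = 2·3615 - 5085 = 2145.
Consumer surplus without the control is ½ · (7215 - 4100) · 3115 = 4851612.5.
With the ceiling, 2145 units are sold at 3615 (assume they go to the highest-value buyers). The demand price at q = 2145 is 5070, so CS = ½ · [(7215 - 3615) + (5070 - 3615)] · 2145 = 5421487.5.
Change in consumer surplus = 5421487.5 - 4851612.5 = 569875.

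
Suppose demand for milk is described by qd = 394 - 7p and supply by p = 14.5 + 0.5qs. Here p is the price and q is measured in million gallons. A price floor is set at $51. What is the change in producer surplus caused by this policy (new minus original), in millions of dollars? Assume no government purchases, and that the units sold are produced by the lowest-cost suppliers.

Rearranging supply gives qs = 2p - 29. Equilibrium: 394 - 7p = 2p - 29, so 423 = 9p and p* = 47, q* = 65.
Since 51 > 47, the floor is binding.
At p = 51: qd = 394 - 7·51 = 37 and qs = 2·51 - 29 = 73.
Producer surplus without the control is ½ · (47 - 14.5) · 65 = 1056.25.
With the floor, 37 units are sold at 51. The supply price at q = 37 is 33, so PS = ½ · [(51 - 14.5) + (51 - 33)] · 37 = 1008.25.
Change in producer surplus = 1008.25 - 1056.25 = -48.

-48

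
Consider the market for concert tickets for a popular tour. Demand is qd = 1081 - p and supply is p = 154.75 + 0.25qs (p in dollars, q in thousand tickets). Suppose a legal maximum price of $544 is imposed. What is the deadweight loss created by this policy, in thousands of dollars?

Rearranging supply gives qs = 4p - 619. Equilibrium: 1081 - p = 4p - 619, so 1700 = 5p and p* = 340, q* = 741.
The ceiling of 544 is above the equilibrium price 340, so it is not binding; the market clears at p* = 340, q* = 741.
Since the control does not bind, no trades are prevented and deadweight loss is zero.

0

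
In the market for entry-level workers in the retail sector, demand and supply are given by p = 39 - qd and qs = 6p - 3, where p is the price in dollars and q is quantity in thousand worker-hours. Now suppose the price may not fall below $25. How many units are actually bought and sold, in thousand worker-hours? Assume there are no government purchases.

Rearranging demand gives qd = 39 - p. Without the control the market clears where 39 - p = 6p - 3, i.e. p* = 6 and q* = 33.
The floor of 25 is above the equilibrium price 6, so it binds.
At p = 25: qd = 39 - 25 = 14 and qs = 6·25 - 3 = 147.
The quantity actually transacted is the short side, demand: 14.

14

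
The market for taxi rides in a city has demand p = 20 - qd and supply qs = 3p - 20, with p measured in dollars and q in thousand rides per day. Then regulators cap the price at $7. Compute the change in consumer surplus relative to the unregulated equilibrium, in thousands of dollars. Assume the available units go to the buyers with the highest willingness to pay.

Rearranging demand gives qd = 20 - p. Equilibrium: 20 - p = 3p - 20, so 40 = 4p and p* = 10, q* = 10.
Since 7 < 10, the ceiling is binding.
At p = 7: qd = 20 - 7 = 13 and qs = 3·7 - 20 = 1.
Consumer surplus without the control is ½ · (20 - 10) · 10 = 50.
With the ceiling, 1 units are sold at 7 (assume they go to the highest-value buyers). The demand price at q = 1 is 19, so CS = ½ · [(20 - 7) + (19 - 7)] · 1 = 12.5.
Change in consumer surplus = 12.5 - 50 = -37.5.

-37.5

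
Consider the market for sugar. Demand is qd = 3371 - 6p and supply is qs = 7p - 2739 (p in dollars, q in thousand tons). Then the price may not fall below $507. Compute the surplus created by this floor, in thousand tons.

Setting quantity demanded equal to quantity supplied, 3371 - 6p = 7p - 2739, gives p* = 470 and q* = 551.
Since 507 > 470, the floor is binding.
At p = 507: qd = 3371 - 6·507 = 329 and qs = 7·507 - 2739 = 810.
Surplus = qs - qd = 810 - 329 = 481.

481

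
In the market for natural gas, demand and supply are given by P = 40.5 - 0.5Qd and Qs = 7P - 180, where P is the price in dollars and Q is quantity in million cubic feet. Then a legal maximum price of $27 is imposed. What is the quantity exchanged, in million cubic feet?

Rearranging demand gives Qd = 81 - 2P. Without the control the market clears where 81 - 2P = 7P - 180, i.e. P* = 29 and Q* = 23.
The ceiling of 27 is below the equilibrium price 29, so it binds.
At P = 27: Qd = 81 - 2·27 = 27 and Qs = 7·27 - 180 = 9.
The quantity actually transacted is the short side, supply: 9.

9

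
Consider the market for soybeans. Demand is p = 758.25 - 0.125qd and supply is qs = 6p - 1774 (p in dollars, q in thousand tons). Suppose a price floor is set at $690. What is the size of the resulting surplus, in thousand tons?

1820

Rearranging demand gives qd = 6066 - 8p. Setting quantity demanded equal to quantity supplied, 6066 - 8p = 6p - 1774, gives p* = 560 and q* = 1586.
The floor of 690 is above the equilibrium price 560, so it binds.
At p = 690: qd = 6066 - 8·690 = 546 and qs = 6·690 - 1774 = 2366.
Surplus = qs - qd = 2366 - 546 = 1820.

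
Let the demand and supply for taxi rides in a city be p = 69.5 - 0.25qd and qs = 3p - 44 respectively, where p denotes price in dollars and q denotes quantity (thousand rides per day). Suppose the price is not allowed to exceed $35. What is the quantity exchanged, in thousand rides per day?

61

Rearranging demand gives qd = 278 - 4p. In a free market, 278 - 4p = 3p - 44 gives the equilibrium p* = 46, q* = 94.
Because the ceiling (35) lies below the market-clearing price, it is binding.
At p = 35: qd = 278 - 4·35 = 138 and qs = 3·35 - 44 = 61.
The quantity actually transacted is the short side, supply: 61.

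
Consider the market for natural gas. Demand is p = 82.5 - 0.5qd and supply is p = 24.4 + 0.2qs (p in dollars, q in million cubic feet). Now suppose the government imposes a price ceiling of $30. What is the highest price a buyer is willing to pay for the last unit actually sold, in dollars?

68.5

Rearranging demand gives qd = 165 - 2p; rearranging supply gives qs = 5p - 122. Without the control the market clears where 165 - 2p = 5p - 122, i.e. p* = 41 and q* = 83.
The ceiling of 30 is below the equilibrium price 41, so it binds.
At p = 30: qd = 165 - 2·30 = 105 and qs = 5·30 - 122 = 28.
Only 28 units reach the market. On the demand curve, the marginal buyer's willingness to pay at q = 28 is (165 - 28)/2 = 68.5.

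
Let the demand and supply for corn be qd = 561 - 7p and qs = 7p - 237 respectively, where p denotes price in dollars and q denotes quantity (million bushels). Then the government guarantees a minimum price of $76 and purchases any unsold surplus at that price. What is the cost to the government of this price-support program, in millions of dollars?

In a free market, 561 - 7p = 7p - 237 gives the equilibrium p* = 57, q* = 162.
Because the floor (76) lies above the market-clearing price, it is binding.
At p = 76: qd = 561 - 7·76 = 29 and qs = 7·76 - 237 = 295.
Surplus = qs - qd = 266.
Government expenditure = surplus × support price = 266 × 76 = 20216.

20216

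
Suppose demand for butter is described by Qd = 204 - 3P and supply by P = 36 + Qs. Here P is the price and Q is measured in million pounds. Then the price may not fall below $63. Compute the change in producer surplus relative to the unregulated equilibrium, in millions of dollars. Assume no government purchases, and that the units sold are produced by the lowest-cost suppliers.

4.5

Rearranging supply gives Qs = P - 36. In a free market, 204 - 3P = P - 36 gives the equilibrium P* = 60, Q* = 24.
Since 63 > 60, the floor is binding.
At P = 63: Qd = 204 - 3·63 = 15 and Qs = 63 - 36 = 27.
Producer surplus without the control is ½ · (60 - 36) · 24 = 288.
With the floor, 15 units are sold at 63. The supply price at Q = 15 is 51, so PS = ½ · [(63 - 36) + (63 - 51)] · 15 = 292.5.
Change in producer surplus = 292.5 - 288 = 4.5.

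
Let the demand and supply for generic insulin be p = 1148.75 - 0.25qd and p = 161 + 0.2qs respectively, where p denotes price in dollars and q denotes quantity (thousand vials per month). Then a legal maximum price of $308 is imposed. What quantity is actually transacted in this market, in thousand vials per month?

735

Rearranging demand gives qd = 4595 - 4p; rearranging supply gives qs = 5p - 805. In a free market, 4595 - 4p = 5p - 805 gives the equilibrium p* = 600, q* = 2195.
Since 308 < 600, the ceiling is binding.
At p = 308: qd = 4595 - 4·308 = 3363 and qs = 5·308 - 805 = 735.
The quantity actually transacted is the short side, supply: 735.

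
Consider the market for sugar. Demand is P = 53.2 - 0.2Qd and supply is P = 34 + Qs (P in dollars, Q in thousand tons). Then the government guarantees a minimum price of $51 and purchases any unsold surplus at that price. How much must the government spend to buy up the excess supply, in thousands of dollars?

306

Rearranging demand gives Qd = 266 - 5P; rearranging supply gives Qs = P - 34. Equilibrium: 266 - 5P = P - 34, so 300 = 6P and P* = 50, Q* = 16.
Since 51 > 50, the floor is binding.
At P = 51: Qd = 266 - 5·51 = 11 and Qs = 51 - 34 = 17.
Surplus = Qs - Qd = 6.
Government expenditure = surplus × support price = 6 × 51 = 306.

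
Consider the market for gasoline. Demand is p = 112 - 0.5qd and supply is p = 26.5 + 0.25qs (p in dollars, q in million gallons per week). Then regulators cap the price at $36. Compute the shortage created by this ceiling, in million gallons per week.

Rearranging demand gives qd = 224 - 2p; rearranging supply gives qs = 4p - 106. Equilibrium: 224 - 2p = 4p - 106, so 330 = 6p and p* = 55, q* = 114.
Because the ceiling (36) lies below the market-clearing price, it is binding.
At p = 36: qd = 224 - 2·36 = 152 and qs = 4·36 - 106 = 38.
Shortage = qd - qs = 152 - 38 = 114.

114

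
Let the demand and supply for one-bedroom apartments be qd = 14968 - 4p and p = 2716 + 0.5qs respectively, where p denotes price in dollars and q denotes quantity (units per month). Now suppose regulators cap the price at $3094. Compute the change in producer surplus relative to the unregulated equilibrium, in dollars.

-324972

Rearranging supply gives qs = 2p - 5432. Equilibrium: 14968 - 4p = 2p - 5432, so 20400 = 6p and p* = 3400, q* = 1368.
Because the ceiling (3094) lies below the market-clearing price, it is binding.
At p = 3094: qd = 14968 - 4·3094 = 2592 and qs = 2·3094 - 5432 = 756.
Producer surplus without the control is ½ · (3400 - 2716) · 1368 = 467856.
With the ceiling, producers sell 756 units at 3094, so PS = ½ · (3094 - 2716) · 756 = 142884.
Change in producer surplus = 142884 - 467856 = -324972.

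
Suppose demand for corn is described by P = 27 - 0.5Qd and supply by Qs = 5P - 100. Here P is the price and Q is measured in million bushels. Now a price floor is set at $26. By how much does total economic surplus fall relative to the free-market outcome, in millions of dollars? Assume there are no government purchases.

22.4

Rearranging demand gives Qd = 54 - 2P. In a free market, 54 - 2P = 5P - 100 gives the equilibrium P* = 22, Q* = 10.
The floor of 26 is above the equilibrium price 22, so it binds.
At P = 26: Qd = 54 - 2·26 = 2 and Qs = 5·26 - 100 = 30.
Quantity traded falls to 2. At Q = 2 the demand price is (54 - 2)/2 = 26 and the supply price is (100 + 2)/5 = 20.4.
Deadweight loss = ½ · (26 - 20.4) · (10 - 2) = ½ · 5.6 · 8 = 22.4.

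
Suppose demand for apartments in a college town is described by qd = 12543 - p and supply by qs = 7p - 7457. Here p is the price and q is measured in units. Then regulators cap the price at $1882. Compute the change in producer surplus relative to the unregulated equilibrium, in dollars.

-4869840

In a free market, 12543 - p = 7p - 7457 gives the equilibrium p* = 2500, q* = 10043.
The ceiling of 1882 is below the equilibrium price 2500, so it binds.
At p = 1882: qd = 12543 - 1882 = 10661 and qs = 7·1882 - 7457 = 5717.
Producer surplus without the control is ½ · (2500 - 7457/7) · 10043 = 100861849/14.
With the ceiling, producers sell 5717 units at 1882, so PS = ½ · (1882 - 7457/7) · 5717 = 32684089/14.
Change in producer surplus = 32684089/14 - 100861849/14 = -4869840.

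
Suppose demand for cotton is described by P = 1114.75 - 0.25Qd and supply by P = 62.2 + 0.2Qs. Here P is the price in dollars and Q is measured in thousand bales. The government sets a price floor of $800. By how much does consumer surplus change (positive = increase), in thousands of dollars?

Rearranging demand gives Qd = 4459 - 4P; rearranging supply gives Qs = 5P - 311. Without the control the market clears where 4459 - 4P = 5P - 311, i.e. P* = 530 and Q* = 2339.
Since 800 > 530, the floor is binding.
At P = 800: Qd = 4459 - 4·800 = 1259 and Qs = 5·800 - 311 = 3689.
Consumer surplus without the control is ½ · (1114.75 - 530) · 2339 = 683865.125.
With the floor, consumers buy 1259 units at 800, so CS = ½ · (1114.75 - 800) · 1259 = 198135.125.
Change in consumer surplus = 198135.125 - 683865.125 = -485730.

-485730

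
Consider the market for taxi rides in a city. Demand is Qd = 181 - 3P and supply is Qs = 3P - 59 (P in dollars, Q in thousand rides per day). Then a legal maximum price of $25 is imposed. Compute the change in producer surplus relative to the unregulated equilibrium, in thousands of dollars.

-577.5

Setting quantity demanded equal to quantity supplied, 181 - 3P = 3P - 59, gives P* = 40 and Q* = 61.
The ceiling of 25 is below the equilibrium price 40, so it binds.
At P = 25: Qd = 181 - 3·25 = 106 and Qs = 3·25 - 59 = 16.
Producer surplus without the control is ½ · (40 - 59/3) · 61 = 3721/6.
With the ceiling, producers sell 16 units at 25, so PS = ½ · (25 - 59/3) · 16 = 128/3.
Change in producer surplus = 128/3 - 3721/6 = -577.5.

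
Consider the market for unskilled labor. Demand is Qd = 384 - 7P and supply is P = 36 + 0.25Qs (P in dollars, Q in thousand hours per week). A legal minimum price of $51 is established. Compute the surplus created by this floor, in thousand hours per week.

Rearranging supply gives Qs = 4P - 144. Without the control the market clears where 384 - 7P = 4P - 144, i.e. P* = 48 and Q* = 48.
The floor of 51 is above the equilibrium price 48, so it binds.
At P = 51: Qd = 384 - 7·51 = 27 and Qs = 4·51 - 144 = 60.
Surplus = Qs - Qd = 60 - 27 = 33.

33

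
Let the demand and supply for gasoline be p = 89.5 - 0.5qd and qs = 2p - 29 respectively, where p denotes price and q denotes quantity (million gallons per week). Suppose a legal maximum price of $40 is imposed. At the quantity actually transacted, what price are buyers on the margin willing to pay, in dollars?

Rearranging demand gives qd = 179 - 2p. In a free market, 179 - 2p = 2p - 29 gives the equilibrium p* = 52, q* = 75.
Since 40 < 52, the ceiling is binding.
At p = 40: qd = 179 - 2·40 = 99 and qs = 2·40 - 29 = 51.
Only 51 units reach the market. On the demand curve, the marginal buyer's willingness to pay at q = 51 is (179 - 51)/2 = 64.

64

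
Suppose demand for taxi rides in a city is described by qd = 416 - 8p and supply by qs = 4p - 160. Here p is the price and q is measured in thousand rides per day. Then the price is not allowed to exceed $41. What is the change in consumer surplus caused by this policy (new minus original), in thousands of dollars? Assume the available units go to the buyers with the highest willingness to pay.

-21

In a free market, 416 - 8p = 4p - 160 gives the equilibrium p* = 48, q* = 32.
The ceiling of 41 is below the equilibrium price 48, so it binds.
At p = 41: qd = 416 - 8·41 = 88 and qs = 4·41 - 160 = 4.
Consumer surplus without the control is ½ · (52 - 48) · 32 = 64.
With the ceiling, 4 units are sold at 41 (assume they go to the highest-value buyers). The demand price at q = 4 is 51.5, so CS = ½ · [(52 - 41) + (51.5 - 41)] · 4 = 43.
Change in consumer surplus = 43 - 64 = -21.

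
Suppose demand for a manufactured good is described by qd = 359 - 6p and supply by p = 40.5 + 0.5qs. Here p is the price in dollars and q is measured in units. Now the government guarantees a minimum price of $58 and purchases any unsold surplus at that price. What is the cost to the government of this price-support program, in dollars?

Rearranging supply gives qs = 2p - 81. In a free market, 359 - 6p = 2p - 81 gives the equilibrium p* = 55, q* = 29.
The floor of 58 is above the equilibrium price 55, so it binds.
At p = 58: qd = 359 - 6·58 = 11 and qs = 2·58 - 81 = 35.
Surplus = qs - qd = 24.
Government expenditure = surplus × support price = 24 × 58 = 1392.

1392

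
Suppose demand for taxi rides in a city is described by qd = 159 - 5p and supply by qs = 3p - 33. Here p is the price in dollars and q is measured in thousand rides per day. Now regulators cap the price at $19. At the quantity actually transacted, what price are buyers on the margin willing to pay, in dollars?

In a free market, 159 - 5p = 3p - 33 gives the equilibrium p* = 24, q* = 39.
Because the ceiling (19) lies below the market-clearing price, it is binding.
At p = 19: qd = 159 - 5·19 = 64 and qs = 3·19 - 33 = 24.
Only 24 units reach the market. On the demand curve, the marginal buyer's willingness to pay at q = 24 is (159 - 24)/5 = 27.

27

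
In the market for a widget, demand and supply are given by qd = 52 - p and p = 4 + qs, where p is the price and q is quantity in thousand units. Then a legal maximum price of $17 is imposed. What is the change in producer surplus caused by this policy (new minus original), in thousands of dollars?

Rearranging supply gives qs = p - 4. Without the control the market clears where 52 - p = p - 4, i.e. p* = 28 and q* = 24.
Since 17 < 28, the ceiling is binding.
At p = 17: qd = 52 - 17 = 35 and qs = 17 - 4 = 13.
Producer surplus without the control is ½ · (28 - 4) · 24 = 288.
With the ceiling, producers sell 13 units at 17, so PS = ½ · (17 - 4) · 13 = 84.5.
Change in producer surplus = 84.5 - 288 = -203.5.

-203.5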